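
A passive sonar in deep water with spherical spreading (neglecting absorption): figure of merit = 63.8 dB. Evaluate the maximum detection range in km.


1.55 km


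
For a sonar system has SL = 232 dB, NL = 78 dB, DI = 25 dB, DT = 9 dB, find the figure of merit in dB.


FOM = SL - NL + DI - DT = 232 - 78 + 25 - 9 = 170

170 dB


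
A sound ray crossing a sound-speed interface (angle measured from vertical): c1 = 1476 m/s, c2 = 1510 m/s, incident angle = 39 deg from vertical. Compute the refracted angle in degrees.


40.08 deg


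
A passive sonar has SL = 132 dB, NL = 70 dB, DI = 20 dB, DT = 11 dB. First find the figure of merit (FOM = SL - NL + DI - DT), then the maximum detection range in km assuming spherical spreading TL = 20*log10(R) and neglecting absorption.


Step 1: FOM = SL - NL + DI - DT = 132 - 70 + 20 - 11 = 71 dB
Step 2: at max range FOM = TL = 20*log10(R), so R = 10^(71/20) = 3548.13 m = 3.55 km

3.55 km


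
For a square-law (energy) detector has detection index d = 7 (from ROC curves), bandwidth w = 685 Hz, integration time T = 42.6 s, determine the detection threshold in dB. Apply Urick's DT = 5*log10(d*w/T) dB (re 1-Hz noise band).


DT = 5*log10(d*w/T) = 5*log10(7 * 685 / 42.6) = 5*log10(112.56) = 10.26

10.26 dB


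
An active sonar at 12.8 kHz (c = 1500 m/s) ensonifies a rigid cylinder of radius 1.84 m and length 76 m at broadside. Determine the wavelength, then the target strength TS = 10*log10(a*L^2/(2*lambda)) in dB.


Step 1: lambda = c/f = 1500/12800 = 0.11719 m
Step 2: TS = 10*log10(a*L^2/(2*lambda)) = 10*log10(1.84*76^2/(2*0.11719)) = 46.57

46.57 dB


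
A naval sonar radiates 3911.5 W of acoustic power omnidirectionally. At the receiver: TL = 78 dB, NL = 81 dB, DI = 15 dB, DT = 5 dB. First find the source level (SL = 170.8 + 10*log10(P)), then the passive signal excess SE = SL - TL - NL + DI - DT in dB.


Step 1: SL = 170.8 + 10*log10(3911.5) = 206.72 dB
Step 2: SE = SL - TL - NL + DI - DT = 206.72 - 78 - 81 + 15 - 5 = 57.72

57.72 dB


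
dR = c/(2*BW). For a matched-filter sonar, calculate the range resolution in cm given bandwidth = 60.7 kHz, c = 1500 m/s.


dR = c/(2*BW) = 1500 / (2 * 60.7e3) = 0.0124 m = 1.24 cm

1.24 cm


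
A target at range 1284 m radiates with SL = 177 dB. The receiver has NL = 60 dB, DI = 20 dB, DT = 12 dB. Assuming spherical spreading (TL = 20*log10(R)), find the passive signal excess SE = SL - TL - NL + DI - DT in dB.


Step 1: TL = 20*log10(1284) = 62.17 dB
Step 2: SE = 177 - 62.17 - 60 + 20 - 12 = 62.83

62.83 dB


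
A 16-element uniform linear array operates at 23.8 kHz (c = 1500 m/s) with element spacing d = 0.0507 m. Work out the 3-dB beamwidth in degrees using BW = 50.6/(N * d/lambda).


Step 1: lambda = 1500/23800 = 0.06303 m
Step 2: d/lambda = 0.0507/0.06303 = 0.8044
Step 3: BW = 50.6/(N * d/lambda) = 50.6/(16 * 0.8044) = 3.93

3.93 deg


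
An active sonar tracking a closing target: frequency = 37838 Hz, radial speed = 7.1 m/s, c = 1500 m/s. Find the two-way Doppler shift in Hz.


358.2 Hz


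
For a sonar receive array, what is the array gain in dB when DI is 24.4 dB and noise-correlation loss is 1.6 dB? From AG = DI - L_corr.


AG = DI - L_corr = 24.4 - 1.6 = 22.8

22.8 dB


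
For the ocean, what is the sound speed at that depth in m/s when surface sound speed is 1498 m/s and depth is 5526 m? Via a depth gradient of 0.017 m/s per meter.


c = 1498 + 0.017 * 5526 = 1591.942

1591.942 m/s


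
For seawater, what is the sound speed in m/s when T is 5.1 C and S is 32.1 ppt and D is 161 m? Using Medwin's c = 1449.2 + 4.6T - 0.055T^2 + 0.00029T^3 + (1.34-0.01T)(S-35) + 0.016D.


c = 1449.2 + 4.6*5.1 - 0.055*5.1^2 + 0.00029*5.1^3 + (1.34 - 0.01*5.1)*(32.1 - 35) + 0.016*161 = 1470.11

1470.11 m/s


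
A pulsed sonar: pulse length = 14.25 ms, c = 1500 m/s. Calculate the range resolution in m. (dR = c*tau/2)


10.6875 m


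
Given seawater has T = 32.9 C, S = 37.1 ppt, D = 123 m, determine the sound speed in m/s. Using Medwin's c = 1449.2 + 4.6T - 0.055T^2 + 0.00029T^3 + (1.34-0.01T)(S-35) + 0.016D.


1555.43 m/s


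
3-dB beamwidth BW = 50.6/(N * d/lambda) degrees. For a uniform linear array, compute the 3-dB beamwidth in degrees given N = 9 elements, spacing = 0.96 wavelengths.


BW = 50.6 / (9 * 0.96) = 50.6 / 8.64 = 5.86

5.86 deg


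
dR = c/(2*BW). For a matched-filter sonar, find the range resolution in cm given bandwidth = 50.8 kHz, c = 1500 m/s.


1.48 cm


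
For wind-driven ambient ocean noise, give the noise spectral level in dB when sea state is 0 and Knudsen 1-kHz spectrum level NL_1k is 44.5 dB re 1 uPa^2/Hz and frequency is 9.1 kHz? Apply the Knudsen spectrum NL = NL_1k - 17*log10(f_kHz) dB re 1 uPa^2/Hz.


28.2 dB


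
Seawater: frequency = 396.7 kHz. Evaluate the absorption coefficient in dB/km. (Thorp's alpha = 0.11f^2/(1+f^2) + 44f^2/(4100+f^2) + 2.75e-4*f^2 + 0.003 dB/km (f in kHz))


f^2 = 157370.89
alpha = 0.11*157370.89/(1+157370.89) + 44*157370.89/(4100+157370.89) + 2.75e-4*157370.89 + 0.003 = 86.273

86.273 dB/km


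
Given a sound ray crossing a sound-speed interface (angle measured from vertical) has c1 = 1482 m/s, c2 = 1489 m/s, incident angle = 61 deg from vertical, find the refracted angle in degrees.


sin(theta2) = (c2/c1)*sin(theta1) = (1489/1482)*sin(61 deg) = 0.87875
theta2 = arcsin(0.87875) = 61.49

61.49 deg


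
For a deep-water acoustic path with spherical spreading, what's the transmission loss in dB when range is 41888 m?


92.44 dB


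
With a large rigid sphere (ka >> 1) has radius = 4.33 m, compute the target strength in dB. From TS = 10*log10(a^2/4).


6.71 dB


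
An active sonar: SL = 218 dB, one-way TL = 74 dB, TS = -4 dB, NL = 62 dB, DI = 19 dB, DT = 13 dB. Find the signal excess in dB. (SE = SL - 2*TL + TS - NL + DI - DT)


10 dB


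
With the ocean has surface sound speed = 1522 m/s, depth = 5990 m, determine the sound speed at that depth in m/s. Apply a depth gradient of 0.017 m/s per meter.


1623.83 m/s


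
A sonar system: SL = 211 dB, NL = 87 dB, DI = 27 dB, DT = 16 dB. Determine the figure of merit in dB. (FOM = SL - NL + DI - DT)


FOM = SL - NL + DI - DT = 211 - 87 + 27 - 16 = 135

135 dB


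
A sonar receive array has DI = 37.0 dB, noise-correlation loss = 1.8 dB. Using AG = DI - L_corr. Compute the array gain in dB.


AG = DI - L_corr = 37.0 - 1.8 = 35.2

35.2 dB


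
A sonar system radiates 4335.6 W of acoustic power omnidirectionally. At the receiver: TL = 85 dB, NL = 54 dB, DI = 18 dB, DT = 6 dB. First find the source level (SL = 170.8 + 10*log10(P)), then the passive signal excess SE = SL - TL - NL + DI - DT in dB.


Step 1: SL = 170.8 + 10*log10(4335.6) = 207.17 dB
Step 2: SE = SL - TL - NL + DI - DT = 207.17 - 85 - 54 + 18 - 6 = 80.17

80.17 dB


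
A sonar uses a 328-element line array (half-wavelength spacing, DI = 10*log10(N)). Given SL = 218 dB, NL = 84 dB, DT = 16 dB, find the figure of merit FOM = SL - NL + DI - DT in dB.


Step 1: DI = 10*log10(328) = 25.16 dB
Step 2: FOM = SL - NL + DI - DT = 218 - 84 + 25.16 - 16 = 143.16

143.16 dB


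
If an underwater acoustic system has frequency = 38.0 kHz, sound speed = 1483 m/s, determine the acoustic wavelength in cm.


lambda = c/f = 1483 / 38000 = 0.039 m = 3.9 cm

3.9 cm


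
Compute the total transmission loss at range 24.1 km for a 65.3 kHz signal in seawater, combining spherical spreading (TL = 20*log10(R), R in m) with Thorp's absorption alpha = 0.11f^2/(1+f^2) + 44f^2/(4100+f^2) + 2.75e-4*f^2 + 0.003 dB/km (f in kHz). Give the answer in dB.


Step 1 (Thorp): alpha = 0.11*4264.09/(1+4264.09) + 44*4264.09/(4100+4264.09) + 2.75e-4*4264.09 + 0.003 = 23.7172 dB/km
Step 2: TL_spread = 20*log10(24100) = 87.64 dB
Step 3: TL_abs = alpha*R = 23.7172 * 24.1 = 571.58 dB
Step 4: TL_total = 87.64 + 571.58 = 659.22

659.22 dB


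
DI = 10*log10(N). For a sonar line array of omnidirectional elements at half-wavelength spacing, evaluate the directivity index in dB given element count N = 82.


19.14 dB


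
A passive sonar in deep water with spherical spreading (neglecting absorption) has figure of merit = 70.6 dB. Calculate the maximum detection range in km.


3.39 km


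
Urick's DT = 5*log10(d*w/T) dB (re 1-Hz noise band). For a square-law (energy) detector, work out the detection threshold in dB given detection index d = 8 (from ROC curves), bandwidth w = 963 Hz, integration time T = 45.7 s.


DT = 5*log10(d*w/T) = 5*log10(8 * 963 / 45.7) = 5*log10(168.58) = 11.13

11.13 dB


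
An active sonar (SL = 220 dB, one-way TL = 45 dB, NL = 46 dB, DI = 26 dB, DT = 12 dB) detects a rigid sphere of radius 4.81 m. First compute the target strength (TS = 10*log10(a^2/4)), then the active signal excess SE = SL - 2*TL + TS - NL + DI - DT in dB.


Step 1: TS = 10*log10(4.81^2/4) = 7.62 dB
Step 2: SE = SL - 2*TL + TS - NL + DI - DT = 220 - 2*45 + (7.62) - 46 + 26 - 12 = 105.62

105.62 dB


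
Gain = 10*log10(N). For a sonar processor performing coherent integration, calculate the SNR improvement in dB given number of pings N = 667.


Gain = 10*log10(667) = 28.24

28.24 dB


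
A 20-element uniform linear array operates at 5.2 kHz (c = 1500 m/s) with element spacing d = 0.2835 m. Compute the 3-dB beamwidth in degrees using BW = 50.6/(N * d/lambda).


Step 1: lambda = 1500/5200 = 0.28846 m
Step 2: d/lambda = 0.2835/0.28846 = 0.9828
Step 3: BW = 50.6/(N * d/lambda) = 50.6/(20 * 0.9828) = 2.57

2.57 deg


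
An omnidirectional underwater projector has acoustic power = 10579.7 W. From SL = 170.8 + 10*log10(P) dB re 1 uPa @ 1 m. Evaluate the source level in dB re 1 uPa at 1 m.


SL = 170.8 + 10*log10(10579.7) = 170.8 + 40.24 = 211.04

211.04 dB


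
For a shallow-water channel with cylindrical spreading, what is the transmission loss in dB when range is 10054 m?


40.02 dB


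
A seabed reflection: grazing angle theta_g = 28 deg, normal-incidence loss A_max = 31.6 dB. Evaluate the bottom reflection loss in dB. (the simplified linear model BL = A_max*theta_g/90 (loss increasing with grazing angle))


BL = A_max * theta_g / 90 = 31.6 * 28 / 90 = 9.83

9.83 dB


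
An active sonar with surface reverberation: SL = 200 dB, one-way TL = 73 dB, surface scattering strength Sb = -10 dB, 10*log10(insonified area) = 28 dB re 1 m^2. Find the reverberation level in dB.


RL = SL - 2*TL + Sb + 10*log10(A) = 200 - 2*73 + (-10) + 28 = 72

72 dB


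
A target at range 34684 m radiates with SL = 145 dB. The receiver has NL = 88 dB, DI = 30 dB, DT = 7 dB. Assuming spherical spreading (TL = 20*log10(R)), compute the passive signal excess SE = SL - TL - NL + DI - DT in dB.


Step 1: TL = 20*log10(34684) = 90.8 dB
Step 2: SE = 145 - 90.8 - 88 + 30 - 7 = -10.8

-10.8 dB


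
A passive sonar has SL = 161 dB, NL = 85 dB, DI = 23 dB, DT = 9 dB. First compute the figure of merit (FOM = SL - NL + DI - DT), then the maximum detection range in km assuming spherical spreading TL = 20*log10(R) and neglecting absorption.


Step 1: FOM = SL - NL + DI - DT = 161 - 85 + 23 - 9 = 90 dB
Step 2: at max range FOM = TL = 20*log10(R), so R = 10^(90/20) = 31622.78 m = 31.62 km

31.62 km


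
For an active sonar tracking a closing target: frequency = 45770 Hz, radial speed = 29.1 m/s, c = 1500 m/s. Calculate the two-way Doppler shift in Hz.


fd = 2*f*v/c = 2 * 45770 * 29.1 / 1500 = 1775.88

1775.88 Hz


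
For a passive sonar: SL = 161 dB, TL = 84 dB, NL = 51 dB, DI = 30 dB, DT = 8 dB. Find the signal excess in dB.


SE = SL - TL - NL + DI - DT = 161 - 84 - 51 + 30 - 8 = 48

48 dB


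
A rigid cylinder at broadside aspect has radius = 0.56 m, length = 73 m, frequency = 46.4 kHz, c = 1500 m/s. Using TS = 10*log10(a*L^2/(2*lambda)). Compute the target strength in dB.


46.64 dB


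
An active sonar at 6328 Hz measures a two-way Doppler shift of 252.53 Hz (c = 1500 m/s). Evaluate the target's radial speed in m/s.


From fd = 2*f*v/c, v = c*fd/(2*f) = 1500 * 252.53 / (2*6328) = 29.93

29.93 m/s


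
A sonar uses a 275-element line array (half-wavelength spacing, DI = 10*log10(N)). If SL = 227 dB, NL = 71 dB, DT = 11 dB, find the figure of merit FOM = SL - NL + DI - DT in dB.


Step 1: DI = 10*log10(275) = 24.39 dB
Step 2: FOM = SL - NL + DI - DT = 227 - 71 + 24.39 - 11 = 169.39

169.39 dB


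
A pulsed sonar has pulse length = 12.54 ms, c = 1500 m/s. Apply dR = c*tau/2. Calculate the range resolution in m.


dR = c*tau/2 = 1500 * 12.54e-3 / 2 = 9.405

9.405 m


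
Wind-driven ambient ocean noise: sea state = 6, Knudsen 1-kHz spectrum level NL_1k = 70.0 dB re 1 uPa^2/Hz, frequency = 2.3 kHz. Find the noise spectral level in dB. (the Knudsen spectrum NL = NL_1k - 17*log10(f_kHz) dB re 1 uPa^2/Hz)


63.85 dB


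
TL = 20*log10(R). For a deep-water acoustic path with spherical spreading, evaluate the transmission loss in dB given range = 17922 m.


TL = 20*log10(17922) = 85.07

85.07 dB


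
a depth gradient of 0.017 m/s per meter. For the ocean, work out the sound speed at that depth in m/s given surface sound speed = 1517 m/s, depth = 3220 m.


c = 1517 + 0.017 * 3220 = 1571.74

1571.74 m/s


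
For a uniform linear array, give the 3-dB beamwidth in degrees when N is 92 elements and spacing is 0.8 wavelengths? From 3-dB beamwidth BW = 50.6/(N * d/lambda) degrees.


BW = 50.6 / (92 * 0.8) = 50.6 / 73.6 = 0.69

0.69 deg


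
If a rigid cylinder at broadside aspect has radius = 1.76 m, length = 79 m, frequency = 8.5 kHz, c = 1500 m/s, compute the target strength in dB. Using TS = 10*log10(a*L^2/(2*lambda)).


lambda = 1500/8500 = 0.17647 m
TS = 10*log10(1.76*79^2/(2*0.17647)) = 44.93

44.93 dB


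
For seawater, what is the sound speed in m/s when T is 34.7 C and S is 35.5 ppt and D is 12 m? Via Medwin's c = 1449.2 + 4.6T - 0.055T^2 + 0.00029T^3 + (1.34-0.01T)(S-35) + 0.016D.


c = 1449.2 + 4.6*34.7 - 0.055*34.7^2 + 0.00029*34.7^3 + (1.34 - 0.01*34.7)*(35.5 - 35) + 0.016*12 = 1555.4

1555.4 m/s


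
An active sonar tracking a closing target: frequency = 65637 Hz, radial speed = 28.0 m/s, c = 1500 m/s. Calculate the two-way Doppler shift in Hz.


fd = 2*f*v/c = 2 * 65637 * 28.0 / 1500 = 2450.45

2450.45 Hz


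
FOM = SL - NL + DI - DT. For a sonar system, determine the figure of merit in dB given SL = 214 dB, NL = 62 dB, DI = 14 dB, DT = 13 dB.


FOM = SL - NL + DI - DT = 214 - 62 + 14 - 13 = 153

153 dB


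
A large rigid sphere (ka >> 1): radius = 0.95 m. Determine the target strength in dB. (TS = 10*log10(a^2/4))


TS = 10*log10(0.95^2 / 4) = 10*log10(0.225625) = -6.47

-6.47 dB


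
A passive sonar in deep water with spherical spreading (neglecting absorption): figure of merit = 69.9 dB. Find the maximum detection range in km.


At max range FOM = TL, so 20*log10(R) = 69.9
R = 10^(69.9/20) = 3126.08 m = 3.13 km

3.13 km


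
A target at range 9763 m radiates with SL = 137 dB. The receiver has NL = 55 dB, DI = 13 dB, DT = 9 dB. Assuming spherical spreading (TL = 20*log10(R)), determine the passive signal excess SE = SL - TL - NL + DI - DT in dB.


Step 1: TL = 20*log10(9763) = 79.79 dB
Step 2: SE = 137 - 79.79 - 55 + 13 - 9 = 6.21

6.21 dB


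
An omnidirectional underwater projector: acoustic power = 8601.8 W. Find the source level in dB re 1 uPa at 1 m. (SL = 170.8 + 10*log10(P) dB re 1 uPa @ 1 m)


SL = 170.8 + 10*log10(8601.8) = 170.8 + 39.35 = 210.15

210.15 dB


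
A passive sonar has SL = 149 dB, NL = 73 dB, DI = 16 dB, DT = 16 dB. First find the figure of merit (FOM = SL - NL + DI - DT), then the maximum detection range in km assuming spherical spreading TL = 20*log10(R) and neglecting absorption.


Step 1: FOM = SL - NL + DI - DT = 149 - 73 + 16 - 16 = 76 dB
Step 2: at max range FOM = TL = 20*log10(R), so R = 10^(76/20) = 6309.57 m = 6.31 km

6.31 km


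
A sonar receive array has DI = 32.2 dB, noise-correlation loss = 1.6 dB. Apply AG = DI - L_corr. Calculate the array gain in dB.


30.6 dB


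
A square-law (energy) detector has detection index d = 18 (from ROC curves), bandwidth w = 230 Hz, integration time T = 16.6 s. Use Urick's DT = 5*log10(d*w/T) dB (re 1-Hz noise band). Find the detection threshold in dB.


DT = 5*log10(d*w/T) = 5*log10(18 * 230 / 16.6) = 5*log10(249.4) = 11.98

11.98 dB


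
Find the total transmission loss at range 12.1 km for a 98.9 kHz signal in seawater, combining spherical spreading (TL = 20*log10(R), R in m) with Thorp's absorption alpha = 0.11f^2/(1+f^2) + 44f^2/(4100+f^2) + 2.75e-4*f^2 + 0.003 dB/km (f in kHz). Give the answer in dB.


490.72 dB


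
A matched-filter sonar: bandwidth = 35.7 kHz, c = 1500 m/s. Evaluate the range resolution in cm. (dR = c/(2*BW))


dR = c/(2*BW) = 1500 / (2 * 35.7e3) = 0.021 m = 2.1 cm

2.1 cm


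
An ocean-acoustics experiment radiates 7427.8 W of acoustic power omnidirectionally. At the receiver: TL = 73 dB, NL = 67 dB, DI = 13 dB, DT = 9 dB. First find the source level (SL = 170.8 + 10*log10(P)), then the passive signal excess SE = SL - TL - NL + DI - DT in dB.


Step 1: SL = 170.8 + 10*log10(7427.8) = 209.51 dB
Step 2: SE = SL - TL - NL + DI - DT = 209.51 - 73 - 67 + 13 - 9 = 73.51

73.51 dB


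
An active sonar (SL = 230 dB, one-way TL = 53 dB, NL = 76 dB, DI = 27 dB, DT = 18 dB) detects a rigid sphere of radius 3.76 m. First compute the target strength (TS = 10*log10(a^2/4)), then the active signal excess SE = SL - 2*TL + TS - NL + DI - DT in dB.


Step 1: TS = 10*log10(3.76^2/4) = 5.48 dB
Step 2: SE = SL - 2*TL + TS - NL + DI - DT = 230 - 2*53 + (5.48) - 76 + 27 - 18 = 62.48

62.48 dB


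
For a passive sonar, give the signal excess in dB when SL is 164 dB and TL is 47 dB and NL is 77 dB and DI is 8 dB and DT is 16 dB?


32 dB


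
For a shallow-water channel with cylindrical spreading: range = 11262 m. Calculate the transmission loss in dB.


40.52 dB


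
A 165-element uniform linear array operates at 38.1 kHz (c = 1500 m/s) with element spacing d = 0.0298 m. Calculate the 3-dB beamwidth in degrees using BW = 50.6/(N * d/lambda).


Step 1: lambda = 1500/38100 = 0.03937 m
Step 2: d/lambda = 0.0298/0.03937 = 0.7569
Step 3: BW = 50.6/(N * d/lambda) = 50.6/(165 * 0.7569) = 0.41

0.41 deg


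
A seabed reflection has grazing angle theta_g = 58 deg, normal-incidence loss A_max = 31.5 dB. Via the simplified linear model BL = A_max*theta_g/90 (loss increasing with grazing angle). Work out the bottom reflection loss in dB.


20.3 dB


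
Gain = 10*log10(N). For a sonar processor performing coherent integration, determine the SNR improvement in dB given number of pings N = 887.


Gain = 10*log10(887) = 29.48

29.48 dB


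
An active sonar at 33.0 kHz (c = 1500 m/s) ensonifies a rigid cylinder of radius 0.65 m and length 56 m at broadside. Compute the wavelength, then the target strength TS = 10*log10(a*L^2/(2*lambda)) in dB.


Step 1: lambda = c/f = 1500/33000 = 0.04545 m
Step 2: TS = 10*log10(a*L^2/(2*lambda)) = 10*log10(0.65*56^2/(2*0.04545)) = 43.51

43.51 dB


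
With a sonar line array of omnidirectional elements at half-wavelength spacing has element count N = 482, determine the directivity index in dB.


26.83 dB


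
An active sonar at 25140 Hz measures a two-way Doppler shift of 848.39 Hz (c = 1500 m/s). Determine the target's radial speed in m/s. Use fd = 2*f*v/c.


25.31 m/s


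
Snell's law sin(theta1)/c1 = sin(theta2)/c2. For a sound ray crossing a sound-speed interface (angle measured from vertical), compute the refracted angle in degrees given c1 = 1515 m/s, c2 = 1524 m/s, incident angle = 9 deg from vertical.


sin(theta2) = (c2/c1)*sin(theta1) = (1524/1515)*sin(9 deg) = 0.15736
theta2 = arcsin(0.15736) = 9.05

9.05 deg


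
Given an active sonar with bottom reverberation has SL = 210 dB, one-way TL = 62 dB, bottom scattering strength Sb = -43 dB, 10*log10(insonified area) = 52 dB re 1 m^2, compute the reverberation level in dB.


RL = SL - 2*TL + Sb + 10*log10(A) = 210 - 2*62 + (-43) + 52 = 95

95 dB


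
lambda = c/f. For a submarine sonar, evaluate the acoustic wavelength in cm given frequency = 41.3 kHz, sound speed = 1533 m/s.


lambda = c/f = 1533 / 41300 = 0.0371 m = 3.71 cm

3.71 cm


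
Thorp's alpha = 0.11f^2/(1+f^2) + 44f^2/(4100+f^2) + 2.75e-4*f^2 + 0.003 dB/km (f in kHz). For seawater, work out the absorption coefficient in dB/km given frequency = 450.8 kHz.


f^2 = 203220.64
alpha = 0.11*203220.64/(1+203220.64) + 44*203220.64/(4100+203220.64) + 2.75e-4*203220.64 + 0.003 = 99.129

99.129 dB/km


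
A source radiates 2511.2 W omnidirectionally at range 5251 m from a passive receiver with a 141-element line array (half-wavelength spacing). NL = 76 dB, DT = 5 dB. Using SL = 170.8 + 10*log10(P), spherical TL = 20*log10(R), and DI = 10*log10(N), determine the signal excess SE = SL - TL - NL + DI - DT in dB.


Step 1: SL = 170.8 + 10*log10(2511.2) = 204.8 dB
Step 2: TL = 20*log10(5251) = 74.4 dB
Step 3: DI = 10*log10(141) = 21.49 dB
Step 4: SE = SL - TL - NL + DI - DT = 204.8 - 74.4 - 76 + 21.49 - 5 = 70.89

70.89 dB


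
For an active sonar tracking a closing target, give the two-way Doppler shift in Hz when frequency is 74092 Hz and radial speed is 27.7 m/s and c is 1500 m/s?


fd = 2*f*v/c = 2 * 74092 * 27.7 / 1500 = 2736.46

2736.46 Hz


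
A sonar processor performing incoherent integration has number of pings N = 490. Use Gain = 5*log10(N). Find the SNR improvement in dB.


13.45 dB


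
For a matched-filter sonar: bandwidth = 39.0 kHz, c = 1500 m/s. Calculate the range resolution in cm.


dR = c/(2*BW) = 1500 / (2 * 39.0e3) = 0.0192 m = 1.92 cm

1.92 cm


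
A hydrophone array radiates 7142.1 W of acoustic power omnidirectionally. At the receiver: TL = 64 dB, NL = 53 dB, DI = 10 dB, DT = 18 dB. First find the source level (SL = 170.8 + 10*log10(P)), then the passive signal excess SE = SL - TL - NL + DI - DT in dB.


Step 1: SL = 170.8 + 10*log10(7142.1) = 209.34 dB
Step 2: SE = SL - TL - NL + DI - DT = 209.34 - 64 - 53 + 10 - 18 = 84.34

84.34 dB


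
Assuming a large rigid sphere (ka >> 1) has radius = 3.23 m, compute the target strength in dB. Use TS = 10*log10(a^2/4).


TS = 10*log10(3.23^2 / 4) = 10*log10(2.608225) = 4.16

4.16 dB


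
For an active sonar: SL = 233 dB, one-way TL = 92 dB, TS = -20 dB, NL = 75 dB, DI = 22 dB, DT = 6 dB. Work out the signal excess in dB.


SE = SL - 2*TL + TS - NL + DI - DT = 233 - 2*92 + (-20) - 75 + 22 - 6 = -30

-30 dB


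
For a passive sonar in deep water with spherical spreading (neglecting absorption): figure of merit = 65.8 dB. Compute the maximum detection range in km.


At max range FOM = TL, so 20*log10(R) = 65.8
R = 10^(65.8/20) = 1949.84 m = 1.95 km

1.95 km


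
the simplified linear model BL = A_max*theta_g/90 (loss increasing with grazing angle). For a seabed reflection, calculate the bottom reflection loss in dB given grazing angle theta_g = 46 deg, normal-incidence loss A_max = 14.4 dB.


7.36 dB


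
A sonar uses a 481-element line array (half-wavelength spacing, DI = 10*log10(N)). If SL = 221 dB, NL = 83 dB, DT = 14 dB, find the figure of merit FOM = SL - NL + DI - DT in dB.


Step 1: DI = 10*log10(481) = 26.82 dB
Step 2: FOM = SL - NL + DI - DT = 221 - 83 + 26.82 - 14 = 150.82

150.82 dB


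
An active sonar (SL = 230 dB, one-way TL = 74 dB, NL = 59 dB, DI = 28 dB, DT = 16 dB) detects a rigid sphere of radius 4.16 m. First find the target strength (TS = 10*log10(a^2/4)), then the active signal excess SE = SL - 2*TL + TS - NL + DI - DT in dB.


Step 1: TS = 10*log10(4.16^2/4) = 6.36 dB
Step 2: SE = SL - 2*TL + TS - NL + DI - DT = 230 - 2*74 + (6.36) - 59 + 28 - 16 = 41.36

41.36 dB


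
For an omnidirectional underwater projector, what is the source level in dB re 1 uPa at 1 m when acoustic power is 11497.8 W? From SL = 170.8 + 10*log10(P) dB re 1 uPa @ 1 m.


SL = 170.8 + 10*log10(11497.8) = 170.8 + 40.61 = 211.41

211.41 dB


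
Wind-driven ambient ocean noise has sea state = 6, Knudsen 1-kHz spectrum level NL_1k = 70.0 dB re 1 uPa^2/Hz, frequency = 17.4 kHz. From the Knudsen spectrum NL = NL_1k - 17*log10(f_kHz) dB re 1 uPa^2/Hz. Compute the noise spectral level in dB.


NL = NL_1k - 17*log10(f_kHz) = 70.0 - 17*log10(17.4) = 70.0 - (21.09) = 48.91

48.91 dB


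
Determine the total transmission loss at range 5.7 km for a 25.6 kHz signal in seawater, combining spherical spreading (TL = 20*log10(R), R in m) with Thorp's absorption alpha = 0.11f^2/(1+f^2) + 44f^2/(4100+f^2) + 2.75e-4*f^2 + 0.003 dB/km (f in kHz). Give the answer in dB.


Step 1 (Thorp): alpha = 0.11*655.36/(1+655.36) + 44*655.36/(4100+655.36) + 2.75e-4*655.36 + 0.003 = 6.3569 dB/km
Step 2: TL_spread = 20*log10(5700) = 75.12 dB
Step 3: TL_abs = alpha*R = 6.3569 * 5.7 = 36.23 dB
Step 4: TL_total = 75.12 + 36.23 = 111.35

111.35 dB


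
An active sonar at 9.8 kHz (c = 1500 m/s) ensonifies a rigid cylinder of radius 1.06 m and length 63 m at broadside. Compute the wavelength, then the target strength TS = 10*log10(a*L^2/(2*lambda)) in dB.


Step 1: lambda = c/f = 1500/9800 = 0.15306 m
Step 2: TS = 10*log10(a*L^2/(2*lambda)) = 10*log10(1.06*63^2/(2*0.15306)) = 41.38

41.38 dB


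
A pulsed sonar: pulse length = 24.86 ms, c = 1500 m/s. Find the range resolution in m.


18.645 m


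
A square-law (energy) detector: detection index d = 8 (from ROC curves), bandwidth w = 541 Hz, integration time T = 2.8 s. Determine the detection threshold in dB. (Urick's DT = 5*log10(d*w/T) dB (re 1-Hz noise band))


15.95 dB


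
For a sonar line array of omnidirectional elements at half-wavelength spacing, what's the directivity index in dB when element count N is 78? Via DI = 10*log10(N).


DI = 10*log10(78) = 18.92

18.92 dB


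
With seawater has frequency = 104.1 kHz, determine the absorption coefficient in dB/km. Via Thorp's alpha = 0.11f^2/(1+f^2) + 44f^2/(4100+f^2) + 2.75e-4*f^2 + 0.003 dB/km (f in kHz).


f^2 = 10836.81
alpha = 0.11*10836.81/(1+10836.81) + 44*10836.81/(4100+10836.81) + 2.75e-4*10836.81 + 0.003 = 35.016

35.016 dB/km


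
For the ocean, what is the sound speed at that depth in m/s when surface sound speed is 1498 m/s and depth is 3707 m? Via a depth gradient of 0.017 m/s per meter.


c = 1498 + 0.017 * 3707 = 1561.019

1561.019 m/s


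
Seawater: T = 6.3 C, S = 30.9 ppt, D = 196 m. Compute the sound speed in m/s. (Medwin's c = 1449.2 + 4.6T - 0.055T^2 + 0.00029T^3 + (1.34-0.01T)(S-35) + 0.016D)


c = 1449.2 + 4.6*6.3 - 0.055*6.3^2 + 0.00029*6.3^3 + (1.34 - 0.01*6.3)*(30.9 - 35) + 0.016*196 = 1473.97

1473.97 m/s


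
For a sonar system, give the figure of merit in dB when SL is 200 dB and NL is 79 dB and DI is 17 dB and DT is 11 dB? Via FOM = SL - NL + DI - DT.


FOM = SL - NL + DI - DT = 200 - 79 + 17 - 11 = 127

127 dB


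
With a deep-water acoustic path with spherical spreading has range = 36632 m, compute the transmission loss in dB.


TL = 20*log10(36632) = 91.28

91.28 dB


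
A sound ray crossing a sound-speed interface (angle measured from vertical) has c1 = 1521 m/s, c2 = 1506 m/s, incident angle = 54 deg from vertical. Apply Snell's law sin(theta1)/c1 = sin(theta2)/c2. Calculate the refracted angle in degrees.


sin(theta2) = (c2/c1)*sin(theta1) = (1506/1521)*sin(54 deg) = 0.80104
theta2 = arcsin(0.80104) = 53.23

53.23 deg


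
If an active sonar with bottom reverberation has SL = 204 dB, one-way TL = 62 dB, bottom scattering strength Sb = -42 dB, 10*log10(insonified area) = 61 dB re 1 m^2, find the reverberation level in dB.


RL = SL - 2*TL + Sb + 10*log10(A) = 204 - 2*62 + (-42) + 61 = 99

99 dB


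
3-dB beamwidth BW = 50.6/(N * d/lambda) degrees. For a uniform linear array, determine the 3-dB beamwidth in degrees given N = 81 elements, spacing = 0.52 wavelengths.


1.2 deg


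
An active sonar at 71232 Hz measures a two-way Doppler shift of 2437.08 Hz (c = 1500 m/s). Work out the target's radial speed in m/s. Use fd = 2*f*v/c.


From fd = 2*f*v/c, v = c*fd/(2*f) = 1500 * 2437.08 / (2*71232) = 25.66

25.66 m/s


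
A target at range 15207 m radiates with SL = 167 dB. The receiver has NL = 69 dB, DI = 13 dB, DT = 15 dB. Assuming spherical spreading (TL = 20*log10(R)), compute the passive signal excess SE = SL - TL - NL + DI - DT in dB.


Step 1: TL = 20*log10(15207) = 83.64 dB
Step 2: SE = 167 - 83.64 - 69 + 13 - 15 = 12.36

12.36 dB


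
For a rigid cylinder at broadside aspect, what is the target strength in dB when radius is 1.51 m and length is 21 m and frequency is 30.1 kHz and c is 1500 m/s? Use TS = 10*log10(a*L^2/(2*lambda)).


38.25 dB


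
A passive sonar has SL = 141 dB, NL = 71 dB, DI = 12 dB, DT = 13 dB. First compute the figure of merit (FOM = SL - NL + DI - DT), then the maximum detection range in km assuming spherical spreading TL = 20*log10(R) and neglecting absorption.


Step 1: FOM = SL - NL + DI - DT = 141 - 71 + 12 - 13 = 69 dB
Step 2: at max range FOM = TL = 20*log10(R), so R = 10^(69/20) = 2818.38 m = 2.82 km

2.82 km


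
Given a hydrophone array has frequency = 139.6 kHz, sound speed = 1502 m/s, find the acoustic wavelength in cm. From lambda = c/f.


lambda = c/f = 1502 / 139600 = 0.0108 m = 1.08 cm

1.08 cm


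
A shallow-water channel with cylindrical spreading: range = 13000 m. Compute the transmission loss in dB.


TL = 10*log10(13000) = 41.14

41.14 dB


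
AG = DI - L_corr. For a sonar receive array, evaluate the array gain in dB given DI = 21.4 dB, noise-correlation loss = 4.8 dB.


AG = DI - L_corr = 21.4 - 4.8 = 16.6

16.6 dB


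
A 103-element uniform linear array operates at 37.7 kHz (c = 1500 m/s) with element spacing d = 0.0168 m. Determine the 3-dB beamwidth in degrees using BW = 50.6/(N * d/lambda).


1.16 deg


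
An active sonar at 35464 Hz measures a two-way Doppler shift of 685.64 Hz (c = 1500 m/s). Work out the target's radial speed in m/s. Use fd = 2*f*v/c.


From fd = 2*f*v/c, v = c*fd/(2*f) = 1500 * 685.64 / (2*35464) = 14.5

14.5 m/s


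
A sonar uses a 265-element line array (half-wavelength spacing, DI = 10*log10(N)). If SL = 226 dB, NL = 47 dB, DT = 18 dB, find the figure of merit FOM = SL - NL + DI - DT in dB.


Step 1: DI = 10*log10(265) = 24.23 dB
Step 2: FOM = SL - NL + DI - DT = 226 - 47 + 24.23 - 18 = 185.23

185.23 dB


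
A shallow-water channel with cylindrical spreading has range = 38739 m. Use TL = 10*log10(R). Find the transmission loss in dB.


45.88 dB


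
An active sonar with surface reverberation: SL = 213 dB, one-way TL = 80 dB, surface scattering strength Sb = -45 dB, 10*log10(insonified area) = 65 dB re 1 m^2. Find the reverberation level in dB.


RL = SL - 2*TL + Sb + 10*log10(A) = 213 - 2*80 + (-45) + 65 = 73

73 dB


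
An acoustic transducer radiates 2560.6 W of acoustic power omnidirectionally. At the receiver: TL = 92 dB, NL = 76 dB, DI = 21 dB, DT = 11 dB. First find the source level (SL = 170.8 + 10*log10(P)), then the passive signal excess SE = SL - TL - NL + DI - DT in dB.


Step 1: SL = 170.8 + 10*log10(2560.6) = 204.88 dB
Step 2: SE = SL - TL - NL + DI - DT = 204.88 - 92 - 76 + 21 - 11 = 46.88

46.88 dB


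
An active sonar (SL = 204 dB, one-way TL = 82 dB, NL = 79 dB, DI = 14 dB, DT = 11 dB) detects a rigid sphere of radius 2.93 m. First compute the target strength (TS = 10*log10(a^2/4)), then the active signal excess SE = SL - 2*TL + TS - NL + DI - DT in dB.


Step 1: TS = 10*log10(2.93^2/4) = 3.32 dB
Step 2: SE = SL - 2*TL + TS - NL + DI - DT = 204 - 2*82 + (3.32) - 79 + 14 - 11 = -32.68

-32.68 dB


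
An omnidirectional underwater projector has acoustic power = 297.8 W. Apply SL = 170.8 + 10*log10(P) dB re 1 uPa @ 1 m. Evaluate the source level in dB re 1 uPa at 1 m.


SL = 170.8 + 10*log10(297.8) = 170.8 + 24.74 = 195.54

195.54 dB


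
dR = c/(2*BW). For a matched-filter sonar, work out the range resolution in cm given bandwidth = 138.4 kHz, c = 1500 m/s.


dR = c/(2*BW) = 1500 / (2 * 138.4e3) = 0.0054 m = 0.54 cm

0.54 cm


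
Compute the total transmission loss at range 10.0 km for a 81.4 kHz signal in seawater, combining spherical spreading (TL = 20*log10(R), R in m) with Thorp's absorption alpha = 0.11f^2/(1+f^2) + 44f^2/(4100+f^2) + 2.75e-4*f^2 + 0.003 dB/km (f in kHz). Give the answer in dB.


Step 1 (Thorp): alpha = 0.11*6625.96/(1+6625.96) + 44*6625.96/(4100+6625.96) + 2.75e-4*6625.96 + 0.003 = 29.1161 dB/km
Step 2: TL_spread = 20*log10(10000) = 80.0 dB
Step 3: TL_abs = alpha*R = 29.1161 * 10.0 = 291.16 dB
Step 4: TL_total = 80.0 + 291.16 = 371.16

371.16 dB


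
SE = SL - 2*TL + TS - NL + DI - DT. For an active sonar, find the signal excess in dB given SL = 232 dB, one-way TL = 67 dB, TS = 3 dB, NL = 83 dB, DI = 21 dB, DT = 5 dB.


SE = SL - 2*TL + TS - NL + DI - DT = 232 - 2*67 + (3) - 83 + 21 - 5 = 34

34 dB


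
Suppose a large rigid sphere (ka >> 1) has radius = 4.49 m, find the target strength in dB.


TS = 10*log10(4.49^2 / 4) = 10*log10(5.040025) = 7.02

7.02 dB


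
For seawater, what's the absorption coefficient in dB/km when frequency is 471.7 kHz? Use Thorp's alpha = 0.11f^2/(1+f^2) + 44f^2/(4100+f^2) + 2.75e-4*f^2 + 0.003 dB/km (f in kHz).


f^2 = 222500.89
alpha = 0.11*222500.89/(1+222500.89) + 44*222500.89/(4100+222500.89) + 2.75e-4*222500.89 + 0.003 = 104.505

104.505 dB/km


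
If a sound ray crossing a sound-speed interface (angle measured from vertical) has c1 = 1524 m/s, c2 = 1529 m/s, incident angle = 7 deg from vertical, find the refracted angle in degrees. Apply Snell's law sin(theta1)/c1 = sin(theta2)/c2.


7.02 deg


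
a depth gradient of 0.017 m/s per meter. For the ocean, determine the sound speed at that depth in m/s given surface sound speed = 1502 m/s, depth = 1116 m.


c = 1502 + 0.017 * 1116 = 1520.972

1520.972 m/s


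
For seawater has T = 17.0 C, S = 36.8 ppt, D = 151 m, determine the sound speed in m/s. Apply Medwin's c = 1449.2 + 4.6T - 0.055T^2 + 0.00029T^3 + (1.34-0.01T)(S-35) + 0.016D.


1517.45 m/s


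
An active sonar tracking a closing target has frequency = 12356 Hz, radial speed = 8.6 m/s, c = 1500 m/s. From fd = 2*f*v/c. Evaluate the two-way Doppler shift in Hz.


fd = 2*f*v/c = 2 * 12356 * 8.6 / 1500 = 141.68

141.68 Hz


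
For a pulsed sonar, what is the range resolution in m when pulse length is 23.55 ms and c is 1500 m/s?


17.6625 m


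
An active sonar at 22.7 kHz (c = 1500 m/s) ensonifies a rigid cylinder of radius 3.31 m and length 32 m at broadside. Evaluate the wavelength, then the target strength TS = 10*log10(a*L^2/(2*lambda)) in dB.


Step 1: lambda = c/f = 1500/22700 = 0.06608 m
Step 2: TS = 10*log10(a*L^2/(2*lambda)) = 10*log10(3.31*32^2/(2*0.06608)) = 44.09

44.09 dB


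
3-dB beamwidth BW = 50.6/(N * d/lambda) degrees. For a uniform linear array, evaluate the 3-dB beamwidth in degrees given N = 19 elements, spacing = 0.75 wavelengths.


BW = 50.6 / (19 * 0.75) = 50.6 / 14.25 = 3.55

3.55 deg


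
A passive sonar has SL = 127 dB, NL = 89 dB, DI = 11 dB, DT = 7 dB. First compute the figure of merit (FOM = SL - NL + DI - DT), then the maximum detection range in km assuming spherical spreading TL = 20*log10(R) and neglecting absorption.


Step 1: FOM = SL - NL + DI - DT = 127 - 89 + 11 - 7 = 42 dB
Step 2: at max range FOM = TL = 20*log10(R), so R = 10^(42/20) = 125.89 m = 0.13 km

0.13 km


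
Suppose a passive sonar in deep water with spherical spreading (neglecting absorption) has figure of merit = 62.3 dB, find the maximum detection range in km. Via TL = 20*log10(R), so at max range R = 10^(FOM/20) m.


At max range FOM = TL, so 20*log10(R) = 62.3
R = 10^(62.3/20) = 1303.17 m = 1.3 km

1.3 km


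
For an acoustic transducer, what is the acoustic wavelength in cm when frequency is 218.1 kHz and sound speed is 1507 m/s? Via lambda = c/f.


lambda = c/f = 1507 / 218100 = 0.0069 m = 0.69 cm

0.69 cm


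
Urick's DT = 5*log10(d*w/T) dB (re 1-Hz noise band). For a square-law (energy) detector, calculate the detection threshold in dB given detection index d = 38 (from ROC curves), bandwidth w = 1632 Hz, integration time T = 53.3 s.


DT = 5*log10(d*w/T) = 5*log10(38 * 1632 / 53.3) = 5*log10(1163.53) = 15.33

15.33 dB


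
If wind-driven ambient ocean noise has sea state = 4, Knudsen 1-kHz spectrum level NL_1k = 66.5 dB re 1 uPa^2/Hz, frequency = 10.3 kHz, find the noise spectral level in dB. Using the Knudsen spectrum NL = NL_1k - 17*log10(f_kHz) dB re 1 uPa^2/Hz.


NL = NL_1k - 17*log10(f_kHz) = 66.5 - 17*log10(10.3) = 66.5 - (17.22) = 49.28

49.28 dB


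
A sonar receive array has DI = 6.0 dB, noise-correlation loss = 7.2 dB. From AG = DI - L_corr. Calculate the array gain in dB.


-1.2 dB


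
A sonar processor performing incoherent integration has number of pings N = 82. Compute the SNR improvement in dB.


9.57 dB


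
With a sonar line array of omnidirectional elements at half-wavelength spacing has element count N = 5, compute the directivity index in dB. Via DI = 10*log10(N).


6.99 dB


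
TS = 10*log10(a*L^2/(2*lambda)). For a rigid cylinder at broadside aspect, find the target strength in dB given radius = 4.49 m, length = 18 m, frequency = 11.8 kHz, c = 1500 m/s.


lambda = 1500/11800 = 0.12712 m
TS = 10*log10(4.49*18^2/(2*0.12712)) = 37.58

37.58 dB


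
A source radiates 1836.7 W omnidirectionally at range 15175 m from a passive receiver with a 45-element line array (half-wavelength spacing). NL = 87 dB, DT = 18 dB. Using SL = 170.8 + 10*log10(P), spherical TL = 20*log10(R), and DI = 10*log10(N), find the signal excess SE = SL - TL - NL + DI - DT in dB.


Step 1: SL = 170.8 + 10*log10(1836.7) = 203.44 dB
Step 2: TL = 20*log10(15175) = 83.62 dB
Step 3: DI = 10*log10(45) = 16.53 dB
Step 4: SE = SL - TL - NL + DI - DT = 203.44 - 83.62 - 87 + 16.53 - 18 = 31.35

31.35 dB


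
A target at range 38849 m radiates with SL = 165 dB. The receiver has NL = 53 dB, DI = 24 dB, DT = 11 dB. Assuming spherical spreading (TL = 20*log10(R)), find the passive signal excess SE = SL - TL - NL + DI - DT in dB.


33.21 dB


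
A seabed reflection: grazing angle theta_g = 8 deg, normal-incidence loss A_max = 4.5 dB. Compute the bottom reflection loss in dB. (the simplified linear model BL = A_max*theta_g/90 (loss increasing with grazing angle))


BL = A_max * theta_g / 90 = 4.5 * 8 / 90 = 0.4

0.4 dB


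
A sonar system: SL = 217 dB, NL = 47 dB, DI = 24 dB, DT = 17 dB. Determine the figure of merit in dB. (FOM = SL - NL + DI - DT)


177 dB


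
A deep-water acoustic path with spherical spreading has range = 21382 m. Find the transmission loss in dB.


TL = 20*log10(21382) = 86.6

86.6 dB


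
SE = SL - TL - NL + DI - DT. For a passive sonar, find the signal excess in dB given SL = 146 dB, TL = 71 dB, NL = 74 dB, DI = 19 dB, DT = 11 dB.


9 dB


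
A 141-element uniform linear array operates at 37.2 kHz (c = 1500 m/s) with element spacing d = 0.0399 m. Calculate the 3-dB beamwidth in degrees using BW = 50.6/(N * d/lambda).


Step 1: lambda = 1500/37200 = 0.04032 m
Step 2: d/lambda = 0.0399/0.04032 = 0.9896
Step 3: BW = 50.6/(N * d/lambda) = 50.6/(141 * 0.9896) = 0.36

0.36 deg


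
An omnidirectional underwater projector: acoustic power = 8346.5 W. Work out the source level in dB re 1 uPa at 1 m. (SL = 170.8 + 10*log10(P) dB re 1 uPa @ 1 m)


SL = 170.8 + 10*log10(8346.5) = 170.8 + 39.22 = 210.02

210.02 dB


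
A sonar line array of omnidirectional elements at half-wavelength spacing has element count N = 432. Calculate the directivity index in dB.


26.35 dB


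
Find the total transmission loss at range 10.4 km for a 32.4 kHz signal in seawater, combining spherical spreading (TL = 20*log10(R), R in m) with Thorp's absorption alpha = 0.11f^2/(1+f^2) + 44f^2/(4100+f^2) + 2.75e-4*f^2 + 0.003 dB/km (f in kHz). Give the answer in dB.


177.8 dB
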